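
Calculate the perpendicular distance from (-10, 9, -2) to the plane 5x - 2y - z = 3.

distance = |a·x₀ + b·y₀ + c·z₀ - d| / √(a² + b² + c²)
  = |5·(-10) + (-2)·9 + (-1)·(-2) - 3| / √(5² + (-2)² + (-1)²)
  = |-50 - 18 + 2 - 3| / √(25 + 4 + 1)
  = |-69| / √30
  = 69 / 5.477
  ≈ 12.6

12.6


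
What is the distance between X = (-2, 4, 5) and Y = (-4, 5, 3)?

d = √[(x₂-x₁)² + (y₂-y₁)² + (z₂-z₁)²]
  = √[(-2)² + 1² + (-2)²]
  = √[4 + 1 + 4]
  = √9
  ≈ 3

3


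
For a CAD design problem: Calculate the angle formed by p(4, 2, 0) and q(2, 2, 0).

p·q = 4·2 + 2·2 + 0·0 = 8 + 4 + 0 = 12
|p| = √(4² + 2² + 0²) = √20 ≈ 4.472
|q| = √(2² + 2² + 0²) = √8 ≈ 2.828
cos θ = (p·q)/(|p||q|) = 12/(4.472·2.828) ≈ 0.9487
θ = arccos(0.9487) ≈ 18.43°

18.43°


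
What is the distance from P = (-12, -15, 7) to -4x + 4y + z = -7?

distance = |a·x₀ + b·y₀ + c·z₀ - d| / √(a² + b² + c²)
  = |(-4)·(-12) + 4·(-15) + 1·7 - (-7)| / √((-4)² + 4² + 1²)
  = |48 - 60 + 7 + 7| / √(16 + 16 + 1)
  = |2| / √33
  = 2 / 5.745
  ≈ 0.3482

0.3482


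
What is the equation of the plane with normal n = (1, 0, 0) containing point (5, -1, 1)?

The plane through P with normal n = (a, b, c) satisfies n·(r - P) = 0,
i.e. ax + by + cz = a·x₀ + b·y₀ + c·z₀.
d = 1·5 + 0·(-1) + 0·1
  = 5 + 0 + 0
  = 5
Equation: x = 5

x = 5


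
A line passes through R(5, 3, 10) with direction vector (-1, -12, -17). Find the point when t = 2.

P(t) = R + t·d
  = (5 + (-1)·2, 3 + (-12)·2, 10 + (-17)·2)
  = (5 - 2, 3 - 24, 10 - 34)
  = (3, -21, -24)

(3, -21, -24)


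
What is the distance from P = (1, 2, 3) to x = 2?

distance = |a·x₀ + b·y₀ + c·z₀ - d| / √(a² + b² + c²)
  = |1·1 + 0·2 + 0·3 - 2| / √(1² + 0² + 0²)
  = |1 + 0 + 0 - 2| / √(1 + 0 + 0)
  = |-1| / √1
  = 1 / 1
  ≈ 1

1


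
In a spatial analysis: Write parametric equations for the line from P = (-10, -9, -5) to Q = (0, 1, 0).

Direction vector d = Q - P = (0 + 10, 1 + 9, 0 + 5) = (10, 10, 5)
Parametric form r = P + t·d:
x = -10 + 10t, y = -9 + 10t, z = -5 + 5t

x = -10 + 10t, y = -9 + 10t, z = -5 + 5t


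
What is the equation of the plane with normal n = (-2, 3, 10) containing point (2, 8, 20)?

The plane through P with normal n = (a, b, c) satisfies n·(r - P) = 0,
i.e. ax + by + cz = a·x₀ + b·y₀ + c·z₀.
d = (-2)·2 + 3·8 + 10·20
  = -4 + 24 + 200
  = 220
Equation: -2x + 3y + 10z = 220

-2x + 3y + 10z = 220


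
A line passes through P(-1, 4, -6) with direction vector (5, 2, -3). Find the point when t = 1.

P(t) = P + t·d
  = (-1 + 5·1, 4 + 2·1, -6 + (-3)·1)
  = (-1 + 5, 4 + 2, -6 - 3)
  = (4, 6, -9)

(4, 6, -9)


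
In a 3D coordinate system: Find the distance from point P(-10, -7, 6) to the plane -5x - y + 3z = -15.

distance = |a·x₀ + b·y₀ + c·z₀ - d| / √(a² + b² + c²)
  = |(-5)·(-10) + (-1)·(-7) + 3·6 - (-15)| / √((-5)² + (-1)² + 3²)
  = |50 + 7 + 18 + 15| / √(25 + 1 + 9)
  = |90| / √35
  = 90 / 5.916
  ≈ 15.21

15.21


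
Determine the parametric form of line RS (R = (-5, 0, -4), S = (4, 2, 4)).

Direction vector d = S - R = (4 + 5, 2 + 0, 4 + 4) = (9, 2, 8)
Parametric form r = R + t·d:
x = -5 + 9t, y = 0 + 2t, z = -4 + 8t

x = -5 + 9t, y = 0 + 2t, z = -4 + 8t


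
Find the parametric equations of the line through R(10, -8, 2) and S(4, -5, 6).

Direction vector d = S - R = (4 - 10, -5 + 8, 6 - 2) = (-6, 3, 4)
Parametric form r = R + t·d:
x = 10 - 6t, y = -8 + 3t, z = 2 + 4t

x = 10 - 6t, y = -8 + 3t, z = 2 + 4t


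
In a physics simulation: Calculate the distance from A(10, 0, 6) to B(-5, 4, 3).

d = √[(x₂-x₁)² + (y₂-y₁)² + (z₂-z₁)²]
  = √[(-15)² + 4² + (-3)²]
  = √[225 + 16 + 9]
  = √250
  ≈ 15.81

15.81


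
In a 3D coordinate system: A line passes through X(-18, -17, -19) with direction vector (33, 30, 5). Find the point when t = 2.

P(t) = X + t·d
  = (-18 + 33·2, -17 + 30·2, -19 + 5·2)
  = (-18 + 66, -17 + 60, -19 + 10)
  = (48, 43, -9)

(48, 43, -9)


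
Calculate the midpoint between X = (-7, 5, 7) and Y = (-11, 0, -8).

M = ((x₁+x₂)/2, (y₁+y₂)/2, (z₁+z₂)/2)
  = ((-7 - 11)/2, (5 + 0)/2, (7 - 8)/2)
  = (-18/2, 5/2, -1/2)
  = (-9, 2.5, -0.5)

(-9, 2.5, -0.5)


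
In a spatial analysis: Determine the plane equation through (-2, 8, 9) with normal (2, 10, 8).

The plane through P with normal n = (a, b, c) satisfies n·(r - P) = 0,
i.e. ax + by + cz = a·x₀ + b·y₀ + c·z₀.
d = 2·(-2) + 10·8 + 8·9
  = -4 + 80 + 72
  = 148
Equation: 2x + 10y + 8z = 148

2x + 10y + 8z = 148


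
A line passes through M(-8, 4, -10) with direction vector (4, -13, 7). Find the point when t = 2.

P(t) = M + t·d
  = (-8 + 4·2, 4 + (-13)·2, -10 + 7·2)
  = (-8 + 8, 4 - 26, -10 + 14)
  = (0, -22, 4)

(0, -22, 4)


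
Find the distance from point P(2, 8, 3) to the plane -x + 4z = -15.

distance = |a·x₀ + b·y₀ + c·z₀ - d| / √(a² + b² + c²)
  = |(-1)·2 + 0·8 + 4·3 - (-15)| / √((-1)² + 0² + 4²)
  = |-2 + 0 + 12 + 15| / √(1 + 0 + 16)
  = |25| / √17
  = 25 / 4.123
  ≈ 6.063

6.063


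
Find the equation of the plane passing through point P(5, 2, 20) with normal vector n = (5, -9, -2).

The plane through P with normal n = (a, b, c) satisfies n·(r - P) = 0,
i.e. ax + by + cz = a·x₀ + b·y₀ + c·z₀.
d = 5·5 + (-9)·2 + (-2)·20
  = 25 - 18 - 40
  = -33
Equation: 5x - 9y - 2z = -33

5x - 9y - 2z = -33


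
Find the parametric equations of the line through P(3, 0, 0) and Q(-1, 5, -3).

Direction vector d = Q - P = (-1 - 3, 5 + 0, -3 + 0) = (-4, 5, -3)
Parametric form r = P + t·d:
x = 3 - 4t, y = 0 + 5t, z = 0 - 3t

x = 3 - 4t, y = 0 + 5t, z = 0 - 3t


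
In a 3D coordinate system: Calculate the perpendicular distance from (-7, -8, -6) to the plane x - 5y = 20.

distance = |a·x₀ + b·y₀ + c·z₀ - d| / √(a² + b² + c²)
  = |1·(-7) + (-5)·(-8) + 0·(-6) - 20| / √(1² + (-5)² + 0²)
  = |-7 + 40 + 0 - 20| / √(1 + 25 + 0)
  = |13| / √26
  = 13 / 5.099
  ≈ 2.55

2.55


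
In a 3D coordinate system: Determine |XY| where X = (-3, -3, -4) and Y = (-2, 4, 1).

d = √[(x₂-x₁)² + (y₂-y₁)² + (z₂-z₁)²]
  = √[1² + 7² + 5²]
  = √[1 + 49 + 25]
  = √75
  ≈ 8.66

8.66


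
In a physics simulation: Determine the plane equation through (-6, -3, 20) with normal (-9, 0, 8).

The plane through P with normal n = (a, b, c) satisfies n·(r - P) = 0,
i.e. ax + by + cz = a·x₀ + b·y₀ + c·z₀.
d = (-9)·(-6) + 0·(-3) + 8·20
  = 54 + 0 + 160
  = 214
Equation: -9x + 8z = 214

-9x + 8z = 214


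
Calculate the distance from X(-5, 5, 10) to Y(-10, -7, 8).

d = √[(x₂-x₁)² + (y₂-y₁)² + (z₂-z₁)²]
  = √[(-5)² + (-12)² + (-2)²]
  = √[25 + 144 + 4]
  = √173
  ≈ 13.15

13.15


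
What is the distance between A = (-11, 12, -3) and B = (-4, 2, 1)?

d = √[(x₂-x₁)² + (y₂-y₁)² + (z₂-z₁)²]
  = √[7² + (-10)² + 4²]
  = √[49 + 100 + 16]
  = √165
  ≈ 12.85

12.85


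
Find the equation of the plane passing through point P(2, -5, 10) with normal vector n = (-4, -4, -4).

The plane through P with normal n = (a, b, c) satisfies n·(r - P) = 0,
i.e. ax + by + cz = a·x₀ + b·y₀ + c·z₀.
d = (-4)·2 + (-4)·(-5) + (-4)·10
  = -8 + 20 - 40
  = -28
Equation: -4x - 4y - 4z = -28

-4x - 4y - 4z = -28


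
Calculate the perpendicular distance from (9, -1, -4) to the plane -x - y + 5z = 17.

distance = |a·x₀ + b·y₀ + c·z₀ - d| / √(a² + b² + c²)
  = |(-1)·9 + (-1)·(-1) + 5·(-4) - 17| / √((-1)² + (-1)² + 5²)
  = |-9 + 1 - 20 - 17| / √(1 + 1 + 25)
  = |-45| / √27
  = 45 / 5.196
  ≈ 8.66

8.66


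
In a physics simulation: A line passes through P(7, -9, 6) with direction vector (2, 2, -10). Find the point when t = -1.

P(t) = P + t·d
  = (7 + 2·(-1), -9 + 2·(-1), 6 + (-10)·(-1))
  = (7 - 2, -9 - 2, 6 + 10)
  = (5, -11, 16)

(5, -11, 16)


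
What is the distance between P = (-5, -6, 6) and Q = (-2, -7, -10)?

d = √[(x₂-x₁)² + (y₂-y₁)² + (z₂-z₁)²]
  = √[3² + (-1)² + (-16)²]
  = √[9 + 1 + 256]
  = √266
  ≈ 16.31

16.31


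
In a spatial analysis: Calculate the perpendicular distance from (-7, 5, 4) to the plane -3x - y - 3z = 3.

distance = |a·x₀ + b·y₀ + c·z₀ - d| / √(a² + b² + c²)
  = |(-3)·(-7) + (-1)·5 + (-3)·4 - 3| / √((-3)² + (-1)² + (-3)²)
  = |21 - 5 - 12 - 3| / √(9 + 1 + 9)
  = |1| / √19
  = 1 / 4.359
  ≈ 0.2294

0.2294


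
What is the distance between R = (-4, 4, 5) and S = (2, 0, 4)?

d = √[(x₂-x₁)² + (y₂-y₁)² + (z₂-z₁)²]
  = √[6² + (-4)² + (-1)²]
  = √[36 + 16 + 1]
  = √53
  ≈ 7.28

7.28


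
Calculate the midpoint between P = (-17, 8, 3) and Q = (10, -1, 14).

M = ((x₁+x₂)/2, (y₁+y₂)/2, (z₁+z₂)/2)
  = ((-17 + 10)/2, (8 - 1)/2, (3 + 14)/2)
  = (-7/2, 7/2, 17/2)
  = (-3.5, 3.5, 8.5)

(-3.5, 3.5, 8.5)


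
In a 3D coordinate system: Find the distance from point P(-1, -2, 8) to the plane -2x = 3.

distance = |a·x₀ + b·y₀ + c·z₀ - d| / √(a² + b² + c²)
  = |(-2)·(-1) + 0·(-2) + 0·8 - 3| / √((-2)² + 0² + 0²)
  = |2 + 0 + 0 - 3| / √(4 + 0 + 0)
  = |-1| / √4
  = 1 / 2
  ≈ 0.5

0.5


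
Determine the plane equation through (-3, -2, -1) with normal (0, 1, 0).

The plane through P with normal n = (a, b, c) satisfies n·(r - P) = 0,
i.e. ax + by + cz = a·x₀ + b·y₀ + c·z₀.
d = 0·(-3) + 1·(-2) + 0·(-1)
  = 0 - 2 + 0
  = -2
Equation: y = -2

y = -2


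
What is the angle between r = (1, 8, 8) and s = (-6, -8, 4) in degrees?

r·s = 1·(-6) + 8·(-8) + 8·4 = -6 - 64 + 32 = -38
|r| = √(1² + 8² + 8²) = √129 ≈ 11.36
|s| = √((-6)² + (-8)² + 4²) = √116 ≈ 10.77
cos θ = (r·s)/(|r||s|) = -38/(11.36·10.77) ≈ -0.3106
θ = arccos(-0.3106) ≈ 108.1°

108.1°


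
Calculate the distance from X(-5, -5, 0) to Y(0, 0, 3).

d = √[(x₂-x₁)² + (y₂-y₁)² + (z₂-z₁)²]
  = √[5² + 5² + 3²]
  = √[25 + 25 + 9]
  = √59
  ≈ 7.681

7.681


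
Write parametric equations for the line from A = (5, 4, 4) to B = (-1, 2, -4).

Direction vector d = B - A = (-1 - 5, 2 - 4, -4 - 4) = (-6, -2, -8)
Parametric form r = A + t·d:
x = 5 - 6t, y = 4 - 2t, z = 4 - 8t

x = 5 - 6t, y = 4 - 2t, z = 4 - 8t


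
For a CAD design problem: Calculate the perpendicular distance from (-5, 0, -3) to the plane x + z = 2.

distance = |a·x₀ + b·y₀ + c·z₀ - d| / √(a² + b² + c²)
  = |1·(-5) + 0·0 + 1·(-3) - 2| / √(1² + 0² + 1²)
  = |-5 + 0 - 3 - 2| / √(1 + 0 + 1)
  = |-10| / √2
  = 10 / 1.414
  ≈ 7.071

7.071


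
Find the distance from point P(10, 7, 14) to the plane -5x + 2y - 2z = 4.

distance = |a·x₀ + b·y₀ + c·z₀ - d| / √(a² + b² + c²)
  = |(-5)·10 + 2·7 + (-2)·14 - 4| / √((-5)² + 2² + (-2)²)
  = |-50 + 14 - 28 - 4| / √(25 + 4 + 4)
  = |-68| / √33
  = 68 / 5.745
  ≈ 11.84

11.84


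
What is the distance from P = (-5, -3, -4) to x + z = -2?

distance = |a·x₀ + b·y₀ + c·z₀ - d| / √(a² + b² + c²)
  = |1·(-5) + 0·(-3) + 1·(-4) - (-2)| / √(1² + 0² + 1²)
  = |-5 + 0 - 4 + 2| / √(1 + 0 + 1)
  = |-7| / √2
  = 7 / 1.414
  ≈ 4.95

4.95


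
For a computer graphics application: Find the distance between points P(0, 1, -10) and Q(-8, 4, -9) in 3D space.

d = √[(x₂-x₁)² + (y₂-y₁)² + (z₂-z₁)²]
  = √[(-8)² + 3² + 1²]
  = √[64 + 9 + 1]
  = √74
  ≈ 8.602

8.602


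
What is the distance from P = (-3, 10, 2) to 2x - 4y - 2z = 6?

distance = |a·x₀ + b·y₀ + c·z₀ - d| / √(a² + b² + c²)
  = |2·(-3) + (-4)·10 + (-2)·2 - 6| / √(2² + (-4)² + (-2)²)
  = |-6 - 40 - 4 - 6| / √(4 + 16 + 4)
  = |-56| / √24
  = 56 / 4.899
  ≈ 11.43

11.43


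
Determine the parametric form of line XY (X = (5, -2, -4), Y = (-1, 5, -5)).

Direction vector d = Y - X = (-1 - 5, 5 + 2, -5 + 4) = (-6, 7, -1)
Parametric form r = X + t·d:
x = 5 - 6t, y = -2 + 7t, z = -4 - t

x = 5 - 6t, y = -2 + 7t, z = -4 - t


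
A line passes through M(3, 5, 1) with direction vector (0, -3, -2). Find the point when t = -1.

P(t) = M + t·d
  = (3 + 0·(-1), 5 + (-3)·(-1), 1 + (-2)·(-1))
  = (3 + 0, 5 + 3, 1 + 2)
  = (3, 8, 3)

(3, 8, 3)


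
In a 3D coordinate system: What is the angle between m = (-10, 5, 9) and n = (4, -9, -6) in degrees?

m·n = (-10)·4 + 5·(-9) + 9·(-6) = -40 - 45 - 54 = -139
|m| = √((-10)² + 5² + 9²) = √206 ≈ 14.35
|n| = √(4² + (-9)² + (-6)²) = √133 ≈ 11.53
cos θ = (m·n)/(|m||n|) = -139/(14.35·11.53) ≈ -0.8398
θ = arccos(-0.8398) ≈ 147.1°

147.1°


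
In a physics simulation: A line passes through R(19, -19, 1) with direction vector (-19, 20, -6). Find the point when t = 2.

P(t) = R + t·d
  = (19 + (-19)·2, -19 + 20·2, 1 + (-6)·2)
  = (19 - 38, -19 + 40, 1 - 12)
  = (-19, 21, -11)

(-19, 21, -11)


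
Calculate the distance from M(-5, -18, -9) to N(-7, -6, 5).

d = √[(x₂-x₁)² + (y₂-y₁)² + (z₂-z₁)²]
  = √[(-2)² + 12² + 14²]
  = √[4 + 144 + 196]
  = √344
  ≈ 18.55

18.55


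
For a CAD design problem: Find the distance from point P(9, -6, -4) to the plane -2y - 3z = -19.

distance = |a·x₀ + b·y₀ + c·z₀ - d| / √(a² + b² + c²)
  = |0·9 + (-2)·(-6) + (-3)·(-4) - (-19)| / √(0² + (-2)² + (-3)²)
  = |0 + 12 + 12 + 19| / √(0 + 4 + 9)
  = |43| / √13
  = 43 / 3.606
  ≈ 11.93

11.93


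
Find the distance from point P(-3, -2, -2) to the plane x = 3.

distance = |a·x₀ + b·y₀ + c·z₀ - d| / √(a² + b² + c²)
  = |1·(-3) + 0·(-2) + 0·(-2) - 3| / √(1² + 0² + 0²)
  = |-3 + 0 + 0 - 3| / √(1 + 0 + 0)
  = |-6| / √1
  = 6 / 1
  ≈ 6

6


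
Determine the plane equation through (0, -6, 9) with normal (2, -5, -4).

The plane through P with normal n = (a, b, c) satisfies n·(r - P) = 0,
i.e. ax + by + cz = a·x₀ + b·y₀ + c·z₀.
d = 2·0 + (-5)·(-6) + (-4)·9
  = 0 + 30 - 36
  = -6
Equation: 2x - 5y - 4z = -6

2x - 5y - 4z = -6


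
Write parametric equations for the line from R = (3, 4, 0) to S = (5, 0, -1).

Direction vector d = S - R = (5 - 3, 0 - 4, -1 + 0) = (2, -4, -1)
Parametric form r = R + t·d:
x = 3 + 2t, y = 4 - 4t, z = 0 - t

x = 3 + 2t, y = 4 - 4t, z = 0 - t


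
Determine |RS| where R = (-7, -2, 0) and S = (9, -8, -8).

d = √[(x₂-x₁)² + (y₂-y₁)² + (z₂-z₁)²]
  = √[16² + (-6)² + (-8)²]
  = √[256 + 36 + 64]
  = √356
  ≈ 18.87

18.87


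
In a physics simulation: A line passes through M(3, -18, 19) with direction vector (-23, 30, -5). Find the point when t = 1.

P(t) = M + t·d
  = (3 + (-23)·1, -18 + 30·1, 19 + (-5)·1)
  = (3 - 23, -18 + 30, 19 - 5)
  = (-20, 12, 14)

(-20, 12, 14)


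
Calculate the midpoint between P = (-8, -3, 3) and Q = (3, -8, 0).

M = ((x₁+x₂)/2, (y₁+y₂)/2, (z₁+z₂)/2)
  = ((-8 + 3)/2, (-3 - 8)/2, (3 + 0)/2)
  = (-5/2, -11/2, 3/2)
  = (-2.5, -5.5, 1.5)

(-2.5, -5.5, 1.5)


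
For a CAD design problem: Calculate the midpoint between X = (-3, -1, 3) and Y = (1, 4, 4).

M = ((x₁+x₂)/2, (y₁+y₂)/2, (z₁+z₂)/2)
  = ((-3 + 1)/2, (-1 + 4)/2, (3 + 4)/2)
  = (-2/2, 3/2, 7/2)
  = (-1, 1.5, 3.5)

(-1, 1.5, 3.5)


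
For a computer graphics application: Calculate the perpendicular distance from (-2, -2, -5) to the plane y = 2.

distance = |a·x₀ + b·y₀ + c·z₀ - d| / √(a² + b² + c²)
  = |0·(-2) + 1·(-2) + 0·(-5) - 2| / √(0² + 1² + 0²)
  = |0 - 2 + 0 - 2| / √(0 + 1 + 0)
  = |-4| / √1
  = 4 / 1
  ≈ 4

4


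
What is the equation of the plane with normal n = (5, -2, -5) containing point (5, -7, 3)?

The plane through P with normal n = (a, b, c) satisfies n·(r - P) = 0,
i.e. ax + by + cz = a·x₀ + b·y₀ + c·z₀.
d = 5·5 + (-2)·(-7) + (-5)·3
  = 25 + 14 - 15
  = 24
Equation: 5x - 2y - 5z = 24

5x - 2y - 5z = 24


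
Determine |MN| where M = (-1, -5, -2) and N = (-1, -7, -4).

d = √[(x₂-x₁)² + (y₂-y₁)² + (z₂-z₁)²]
  = √[0² + (-2)² + (-2)²]
  = √[0 + 4 + 4]
  = √8
  ≈ 2.828

2.828


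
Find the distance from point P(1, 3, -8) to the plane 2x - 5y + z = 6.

distance = |a·x₀ + b·y₀ + c·z₀ - d| / √(a² + b² + c²)
  = |2·1 + (-5)·3 + 1·(-8) - 6| / √(2² + (-5)² + 1²)
  = |2 - 15 - 8 - 6| / √(4 + 25 + 1)
  = |-27| / √30
  = 27 / 5.477
  ≈ 4.93

4.93


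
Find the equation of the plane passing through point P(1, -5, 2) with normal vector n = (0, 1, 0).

The plane through P with normal n = (a, b, c) satisfies n·(r - P) = 0,
i.e. ax + by + cz = a·x₀ + b·y₀ + c·z₀.
d = 0·1 + 1·(-5) + 0·2
  = 0 - 5 + 0
  = -5
Equation: y = -5

y = -5


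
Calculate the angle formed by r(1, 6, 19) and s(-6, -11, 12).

r·s = 1·(-6) + 6·(-11) + 19·12 = -6 - 66 + 228 = 156
|r| = √(1² + 6² + 19²) = √398 ≈ 19.95
|s| = √((-6)² + (-11)² + 12²) = √301 ≈ 17.35
cos θ = (r·s)/(|r||s|) = 156/(19.95·17.35) ≈ 0.4507
θ = arccos(0.4507) ≈ 63.21°

63.21°


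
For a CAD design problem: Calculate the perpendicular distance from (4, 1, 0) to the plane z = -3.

distance = |a·x₀ + b·y₀ + c·z₀ - d| / √(a² + b² + c²)
  = |0·4 + 0·1 + 1·0 - (-3)| / √(0² + 0² + 1²)
  = |0 + 0 + 0 + 3| / √(0 + 0 + 1)
  = |3| / √1
  = 3 / 1
  ≈ 3

3


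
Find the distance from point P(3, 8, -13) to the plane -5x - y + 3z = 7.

distance = |a·x₀ + b·y₀ + c·z₀ - d| / √(a² + b² + c²)
  = |(-5)·3 + (-1)·8 + 3·(-13) - 7| / √((-5)² + (-1)² + 3²)
  = |-15 - 8 - 39 - 7| / √(25 + 1 + 9)
  = |-69| / √35
  = 69 / 5.916
  ≈ 11.66

11.66


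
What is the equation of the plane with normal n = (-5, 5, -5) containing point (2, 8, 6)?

The plane through P with normal n = (a, b, c) satisfies n·(r - P) = 0,
i.e. ax + by + cz = a·x₀ + b·y₀ + c·z₀.
d = (-5)·2 + 5·8 + (-5)·6
  = -10 + 40 - 30
  = 0
Equation: -5x + 5y - 5z = 0

-5x + 5y - 5z = 0


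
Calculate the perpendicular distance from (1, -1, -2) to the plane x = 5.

distance = |a·x₀ + b·y₀ + c·z₀ - d| / √(a² + b² + c²)
  = |1·1 + 0·(-1) + 0·(-2) - 5| / √(1² + 0² + 0²)
  = |1 + 0 + 0 - 5| / √(1 + 0 + 0)
  = |-4| / √1
  = 4 / 1
  ≈ 4

4


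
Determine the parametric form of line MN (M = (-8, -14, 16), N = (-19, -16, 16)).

Direction vector d = N - M = (-19 + 8, -16 + 14, 16 - 16) = (-11, -2, 0)
Parametric form r = M + t·d:
x = -8 - 11t, y = -14 - 2t, z = 16

x = -8 - 11t, y = -14 - 2t, z = 16


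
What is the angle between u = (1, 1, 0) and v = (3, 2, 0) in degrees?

u·v = 1·3 + 1·2 + 0·0 = 3 + 2 + 0 = 5
|u| = √(1² + 1² + 0²) = √2 ≈ 1.414
|v| = √(3² + 2² + 0²) = √13 ≈ 3.606
cos θ = (u·v)/(|u||v|) = 5/(1.414·3.606) ≈ 0.9806
θ = arccos(0.9806) ≈ 11.31°

11.31°


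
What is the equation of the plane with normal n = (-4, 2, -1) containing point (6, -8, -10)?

The plane through P with normal n = (a, b, c) satisfies n·(r - P) = 0,
i.e. ax + by + cz = a·x₀ + b·y₀ + c·z₀.
d = (-4)·6 + 2·(-8) + (-1)·(-10)
  = -24 - 16 + 10
  = -30
Equation: -4x + 2y - z = -30

-4x + 2y - z = -30


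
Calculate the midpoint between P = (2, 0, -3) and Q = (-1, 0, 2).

M = ((x₁+x₂)/2, (y₁+y₂)/2, (z₁+z₂)/2)
  = ((2 - 1)/2, (0 + 0)/2, (-3 + 2)/2)
  = (1/2, 0/2, -1/2)
  = (0.5, 0, -0.5)

(0.5, 0, -0.5)


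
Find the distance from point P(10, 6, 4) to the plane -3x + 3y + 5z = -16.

distance = |a·x₀ + b·y₀ + c·z₀ - d| / √(a² + b² + c²)
  = |(-3)·10 + 3·6 + 5·4 - (-16)| / √((-3)² + 3² + 5²)
  = |-30 + 18 + 20 + 16| / √(9 + 9 + 25)
  = |24| / √43
  = 24 / 6.557
  ≈ 3.66

3.66


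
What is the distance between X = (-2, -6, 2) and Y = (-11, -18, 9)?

d = √[(x₂-x₁)² + (y₂-y₁)² + (z₂-z₁)²]
  = √[(-9)² + (-12)² + 7²]
  = √[81 + 144 + 49]
  = √274
  ≈ 16.55

16.55


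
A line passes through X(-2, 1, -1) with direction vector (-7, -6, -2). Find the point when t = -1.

P(t) = X + t·d
  = (-2 + (-7)·(-1), 1 + (-6)·(-1), -1 + (-2)·(-1))
  = (-2 + 7, 1 + 6, -1 + 2)
  = (5, 7, 1)

(5, 7, 1)


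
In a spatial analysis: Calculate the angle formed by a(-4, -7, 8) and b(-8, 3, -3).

a·b = (-4)·(-8) + (-7)·3 + 8·(-3) = 32 - 21 - 24 = -13
|a| = √((-4)² + (-7)² + 8²) = √129 ≈ 11.36
|b| = √((-8)² + 3² + (-3)²) = √82 ≈ 9.055
cos θ = (a·b)/(|a||b|) = -13/(11.36·9.055) ≈ -0.1264
θ = arccos(-0.1264) ≈ 97.26°

97.26°


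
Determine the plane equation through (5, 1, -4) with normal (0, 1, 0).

The plane through P with normal n = (a, b, c) satisfies n·(r - P) = 0,
i.e. ax + by + cz = a·x₀ + b·y₀ + c·z₀.
d = 0·5 + 1·1 + 0·(-4)
  = 0 + 1 + 0
  = 1
Equation: y = 1

y = 1


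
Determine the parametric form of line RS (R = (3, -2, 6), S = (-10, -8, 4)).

Direction vector d = S - R = (-10 - 3, -8 + 2, 4 - 6) = (-13, -6, -2)
Parametric form r = R + t·d:
x = 3 - 13t, y = -2 - 6t, z = 6 - 2t

x = 3 - 13t, y = -2 - 6t, z = 6 - 2t


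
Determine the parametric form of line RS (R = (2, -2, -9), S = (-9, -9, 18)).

Direction vector d = S - R = (-9 - 2, -9 + 2, 18 + 9) = (-11, -7, 27)
Parametric form r = R + t·d:
x = 2 - 11t, y = -2 - 7t, z = -9 + 27t

x = 2 - 11t, y = -2 - 7t, z = -9 + 27t


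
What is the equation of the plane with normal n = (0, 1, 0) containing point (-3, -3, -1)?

The plane through P with normal n = (a, b, c) satisfies n·(r - P) = 0,
i.e. ax + by + cz = a·x₀ + b·y₀ + c·z₀.
d = 0·(-3) + 1·(-3) + 0·(-1)
  = 0 - 3 + 0
  = -3
Equation: y = -3

y = -3


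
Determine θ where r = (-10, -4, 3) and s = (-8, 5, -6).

r·s = (-10)·(-8) + (-4)·5 + 3·(-6) = 80 - 20 - 18 = 42
|r| = √((-10)² + (-4)² + 3²) = √125 ≈ 11.18
|s| = √((-8)² + 5² + (-6)²) = √125 ≈ 11.18
cos θ = (r·s)/(|r||s|) = 42/(11.18·11.18) ≈ 0.336
θ = arccos(0.336) ≈ 70.37°

70.37°


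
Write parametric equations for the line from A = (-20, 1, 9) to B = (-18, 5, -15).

Direction vector d = B - A = (-18 + 20, 5 - 1, -15 - 9) = (2, 4, -24)
Parametric form r = A + t·d:
x = -20 + 2t, y = 1 + 4t, z = 9 - 24t

x = -20 + 2t, y = 1 + 4t, z = 9 - 24t


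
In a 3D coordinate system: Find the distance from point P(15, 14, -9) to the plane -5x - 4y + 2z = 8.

distance = |a·x₀ + b·y₀ + c·z₀ - d| / √(a² + b² + c²)
  = |(-5)·15 + (-4)·14 + 2·(-9) - 8| / √((-5)² + (-4)² + 2²)
  = |-75 - 56 - 18 - 8| / √(25 + 16 + 4)
  = |-157| / √45
  = 157 / 6.708
  ≈ 23.4

23.4


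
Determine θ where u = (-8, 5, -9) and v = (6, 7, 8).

u·v = (-8)·6 + 5·7 + (-9)·8 = -48 + 35 - 72 = -85
|u| = √((-8)² + 5² + (-9)²) = √170 ≈ 13.04
|v| = √(6² + 7² + 8²) = √149 ≈ 12.21
cos θ = (u·v)/(|u||v|) = -85/(13.04·12.21) ≈ -0.5341
θ = arccos(-0.5341) ≈ 122.3°

122.3°


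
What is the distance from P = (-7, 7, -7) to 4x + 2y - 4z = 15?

distance = |a·x₀ + b·y₀ + c·z₀ - d| / √(a² + b² + c²)
  = |4·(-7) + 2·7 + (-4)·(-7) - 15| / √(4² + 2² + (-4)²)
  = |-28 + 14 + 28 - 15| / √(16 + 4 + 16)
  = |-1| / √36
  = 1 / 6
  ≈ 0.1667

0.1667


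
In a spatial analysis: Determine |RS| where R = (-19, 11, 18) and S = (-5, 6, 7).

d = √[(x₂-x₁)² + (y₂-y₁)² + (z₂-z₁)²]
  = √[14² + (-5)² + (-11)²]
  = √[196 + 25 + 121]
  = √342
  ≈ 18.49

18.49


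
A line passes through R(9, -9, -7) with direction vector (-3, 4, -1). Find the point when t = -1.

P(t) = R + t·d
  = (9 + (-3)·(-1), -9 + 4·(-1), -7 + (-1)·(-1))
  = (9 + 3, -9 - 4, -7 + 1)
  = (12, -13, -6)

(12, -13, -6)


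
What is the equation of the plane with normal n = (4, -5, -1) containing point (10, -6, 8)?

The plane through P with normal n = (a, b, c) satisfies n·(r - P) = 0,
i.e. ax + by + cz = a·x₀ + b·y₀ + c·z₀.
d = 4·10 + (-5)·(-6) + (-1)·8
  = 40 + 30 - 8
  = 62
Equation: 4x - 5y - z = 62

4x - 5y - z = 62


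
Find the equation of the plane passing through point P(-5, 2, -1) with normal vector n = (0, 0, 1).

The plane through P with normal n = (a, b, c) satisfies n·(r - P) = 0,
i.e. ax + by + cz = a·x₀ + b·y₀ + c·z₀.
d = 0·(-5) + 0·2 + 1·(-1)
  = 0 + 0 - 1
  = -1
Equation: z = -1

z = -1


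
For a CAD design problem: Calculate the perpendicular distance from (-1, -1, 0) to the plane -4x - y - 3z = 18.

distance = |a·x₀ + b·y₀ + c·z₀ - d| / √(a² + b² + c²)
  = |(-4)·(-1) + (-1)·(-1) + (-3)·0 - 18| / √((-4)² + (-1)² + (-3)²)
  = |4 + 1 + 0 - 18| / √(16 + 1 + 9)
  = |-13| / √26
  = 13 / 5.099
  ≈ 2.55

2.55


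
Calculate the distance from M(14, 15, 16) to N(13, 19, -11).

d = √[(x₂-x₁)² + (y₂-y₁)² + (z₂-z₁)²]
  = √[(-1)² + 4² + (-27)²]
  = √[1 + 16 + 729]
  = √746
  ≈ 27.31

27.31


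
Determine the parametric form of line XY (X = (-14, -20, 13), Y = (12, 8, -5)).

Direction vector d = Y - X = (12 + 14, 8 + 20, -5 - 13) = (26, 28, -18)
Parametric form r = X + t·d:
x = -14 + 26t, y = -20 + 28t, z = 13 - 18t

x = -14 + 26t, y = -20 + 28t, z = 13 - 18t


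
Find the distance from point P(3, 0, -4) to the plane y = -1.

distance = |a·x₀ + b·y₀ + c·z₀ - d| / √(a² + b² + c²)
  = |0·3 + 1·0 + 0·(-4) - (-1)| / √(0² + 1² + 0²)
  = |0 + 0 + 0 + 1| / √(0 + 1 + 0)
  = |1| / √1
  = 1 / 1
  ≈ 1

1


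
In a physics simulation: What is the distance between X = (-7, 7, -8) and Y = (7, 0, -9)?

d = √[(x₂-x₁)² + (y₂-y₁)² + (z₂-z₁)²]
  = √[14² + (-7)² + (-1)²]
  = √[196 + 49 + 1]
  = √246
  ≈ 15.68

15.68


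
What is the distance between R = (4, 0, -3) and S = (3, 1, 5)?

d = √[(x₂-x₁)² + (y₂-y₁)² + (z₂-z₁)²]
  = √[(-1)² + 1² + 8²]
  = √[1 + 1 + 64]
  = √66
  ≈ 8.124

8.124


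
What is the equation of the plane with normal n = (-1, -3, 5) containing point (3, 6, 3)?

The plane through P with normal n = (a, b, c) satisfies n·(r - P) = 0,
i.e. ax + by + cz = a·x₀ + b·y₀ + c·z₀.
d = (-1)·3 + (-3)·6 + 5·3
  = -3 - 18 + 15
  = -6
Equation: -x - 3y + 5z = -6

-x - 3y + 5z = -6


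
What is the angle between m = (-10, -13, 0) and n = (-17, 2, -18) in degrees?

m·n = (-10)·(-17) + (-13)·2 + 0·(-18) = 170 - 26 + 0 = 144
|m| = √((-10)² + (-13)² + 0²) = √269 ≈ 16.4
|n| = √((-17)² + 2² + (-18)²) = √617 ≈ 24.84
cos θ = (m·n)/(|m||n|) = 144/(16.4·24.84) ≈ 0.3535
θ = arccos(0.3535) ≈ 69.3°

69.3°


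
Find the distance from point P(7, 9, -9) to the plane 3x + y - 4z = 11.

distance = |a·x₀ + b·y₀ + c·z₀ - d| / √(a² + b² + c²)
  = |3·7 + 1·9 + (-4)·(-9) - 11| / √(3² + 1² + (-4)²)
  = |21 + 9 + 36 - 11| / √(9 + 1 + 16)
  = |55| / √26
  = 55 / 5.099
  ≈ 10.79

10.79


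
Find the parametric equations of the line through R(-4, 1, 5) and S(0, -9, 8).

Direction vector d = S - R = (0 + 4, -9 - 1, 8 - 5) = (4, -10, 3)
Parametric form r = R + t·d:
x = -4 + 4t, y = 1 - 10t, z = 5 + 3t

x = -4 + 4t, y = 1 - 10t, z = 5 + 3t


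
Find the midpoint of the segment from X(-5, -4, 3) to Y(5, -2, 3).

M = ((x₁+x₂)/2, (y₁+y₂)/2, (z₁+z₂)/2)
  = ((-5 + 5)/2, (-4 - 2)/2, (3 + 3)/2)
  = (0/2, -6/2, 6/2)
  = (0, -3, 3)

(0, -3, 3)


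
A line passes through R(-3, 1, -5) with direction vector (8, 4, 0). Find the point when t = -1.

P(t) = R + t·d
  = (-3 + 8·(-1), 1 + 4·(-1), -5 + 0·(-1))
  = (-3 - 8, 1 - 4, -5 + 0)
  = (-11, -3, -5)

(-11, -3, -5)


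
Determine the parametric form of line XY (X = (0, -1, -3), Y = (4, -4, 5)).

Direction vector d = Y - X = (4 + 0, -4 + 1, 5 + 3) = (4, -3, 8)
Parametric form r = X + t·d:
x = 0 + 4t, y = -1 - 3t, z = -3 + 8t

x = 0 + 4t, y = -1 - 3t, z = -3 + 8t


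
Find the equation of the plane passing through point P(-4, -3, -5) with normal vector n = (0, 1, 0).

The plane through P with normal n = (a, b, c) satisfies n·(r - P) = 0,
i.e. ax + by + cz = a·x₀ + b·y₀ + c·z₀.
d = 0·(-4) + 1·(-3) + 0·(-5)
  = 0 - 3 + 0
  = -3
Equation: y = -3

y = -3


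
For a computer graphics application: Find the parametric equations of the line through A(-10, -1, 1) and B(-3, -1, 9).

Direction vector d = B - A = (-3 + 10, -1 + 1, 9 - 1) = (7, 0, 8)
Parametric form r = A + t·d:
x = -10 + 7t, y = -1, z = 1 + 8t

x = -10 + 7t, y = -1, z = 1 + 8t


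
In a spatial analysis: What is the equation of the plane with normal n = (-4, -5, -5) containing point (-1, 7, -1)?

The plane through P with normal n = (a, b, c) satisfies n·(r - P) = 0,
i.e. ax + by + cz = a·x₀ + b·y₀ + c·z₀.
d = (-4)·(-1) + (-5)·7 + (-5)·(-1)
  = 4 - 35 + 5
  = -26
Equation: -4x - 5y - 5z = -26

-4x - 5y - 5z = -26


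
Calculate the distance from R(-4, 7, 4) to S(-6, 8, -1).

d = √[(x₂-x₁)² + (y₂-y₁)² + (z₂-z₁)²]
  = √[(-2)² + 1² + (-5)²]
  = √[4 + 1 + 25]
  = √30
  ≈ 5.477

5.477


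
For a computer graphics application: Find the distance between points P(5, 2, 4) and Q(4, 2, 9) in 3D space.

d = √[(x₂-x₁)² + (y₂-y₁)² + (z₂-z₁)²]
  = √[(-1)² + 0² + 5²]
  = √[1 + 0 + 25]
  = √26
  ≈ 5.099

5.099


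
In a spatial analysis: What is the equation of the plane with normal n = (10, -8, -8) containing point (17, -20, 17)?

The plane through P with normal n = (a, b, c) satisfies n·(r - P) = 0,
i.e. ax + by + cz = a·x₀ + b·y₀ + c·z₀.
d = 10·17 + (-8)·(-20) + (-8)·17
  = 170 + 160 - 136
  = 194
Equation: 10x - 8y - 8z = 194

10x - 8y - 8z = 194


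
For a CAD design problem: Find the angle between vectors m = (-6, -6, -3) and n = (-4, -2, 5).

m·n = (-6)·(-4) + (-6)·(-2) + (-3)·5 = 24 + 12 - 15 = 21
|m| = √((-6)² + (-6)² + (-3)²) = √81 ≈ 9
|n| = √((-4)² + (-2)² + 5²) = √45 ≈ 6.708
cos θ = (m·n)/(|m||n|) = 21/(9·6.708) ≈ 0.3478
θ = arccos(0.3478) ≈ 69.65°

69.65°


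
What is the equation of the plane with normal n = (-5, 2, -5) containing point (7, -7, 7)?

The plane through P with normal n = (a, b, c) satisfies n·(r - P) = 0,
i.e. ax + by + cz = a·x₀ + b·y₀ + c·z₀.
d = (-5)·7 + 2·(-7) + (-5)·7
  = -35 - 14 - 35
  = -84
Equation: -5x + 2y - 5z = -84

-5x + 2y - 5z = -84


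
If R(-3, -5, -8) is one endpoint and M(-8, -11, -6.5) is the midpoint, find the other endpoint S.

S = 2M - R
  = (2·(-8) - (-3), 2·(-11) - (-5), 2·(-6.5) - (-8))
  = (-16 + 3, -22 + 5, -13 + 8)
  = (-13, -17, -5)

(-13, -17, -5)


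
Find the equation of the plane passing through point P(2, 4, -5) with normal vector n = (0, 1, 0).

The plane through P with normal n = (a, b, c) satisfies n·(r - P) = 0,
i.e. ax + by + cz = a·x₀ + b·y₀ + c·z₀.
d = 0·2 + 1·4 + 0·(-5)
  = 0 + 4 + 0
  = 4
Equation: y = 4

y = 4


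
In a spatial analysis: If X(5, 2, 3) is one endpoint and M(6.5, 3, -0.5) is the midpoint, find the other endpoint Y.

Y = 2M - X
  = (2·6.5 - 5, 2·3 - 2, 2·(-0.5) - 3)
  = (13 - 5, 6 - 2, -1 - 3)
  = (8, 4, -4)

(8, 4, -4)


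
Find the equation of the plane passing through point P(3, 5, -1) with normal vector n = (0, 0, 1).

The plane through P with normal n = (a, b, c) satisfies n·(r - P) = 0,
i.e. ax + by + cz = a·x₀ + b·y₀ + c·z₀.
d = 0·3 + 0·5 + 1·(-1)
  = 0 + 0 - 1
  = -1
Equation: z = -1

z = -1


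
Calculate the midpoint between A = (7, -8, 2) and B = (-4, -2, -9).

M = ((x₁+x₂)/2, (y₁+y₂)/2, (z₁+z₂)/2)
  = ((7 - 4)/2, (-8 - 2)/2, (2 - 9)/2)
  = (3/2, -10/2, -7/2)
  = (1.5, -5, -3.5)

(1.5, -5, -3.5)


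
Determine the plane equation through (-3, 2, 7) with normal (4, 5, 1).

The plane through P with normal n = (a, b, c) satisfies n·(r - P) = 0,
i.e. ax + by + cz = a·x₀ + b·y₀ + c·z₀.
d = 4·(-3) + 5·2 + 1·7
  = -12 + 10 + 7
  = 5
Equation: 4x + 5y + z = 5

4x + 5y + z = 5


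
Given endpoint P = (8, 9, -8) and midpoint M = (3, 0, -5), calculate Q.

Q = 2M - P
  = (2·3 - 8, 2·0 - 9, 2·(-5) - (-8))
  = (6 - 8, 0 - 9, -10 + 8)
  = (-2, -9, -2)

(-2, -9, -2)


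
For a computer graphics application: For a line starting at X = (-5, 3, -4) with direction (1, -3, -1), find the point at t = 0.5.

P(t) = X + t·d
  = (-5 + 1·0.5, 3 + (-3)·0.5, -4 + (-1)·0.5)
  = (-5 + 0.5, 3 - 1.5, -4 - 0.5)
  = (-4.5, 1.5, -4.5)

(-4.5, 1.5, -4.5)


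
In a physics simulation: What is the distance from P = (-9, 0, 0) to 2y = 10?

distance = |a·x₀ + b·y₀ + c·z₀ - d| / √(a² + b² + c²)
  = |0·(-9) + 2·0 + 0·0 - 10| / √(0² + 2² + 0²)
  = |0 + 0 + 0 - 10| / √(0 + 4 + 0)
  = |-10| / √4
  = 10 / 2
  ≈ 5

5


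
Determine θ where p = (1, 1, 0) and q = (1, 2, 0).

p·q = 1·1 + 1·2 + 0·0 = 1 + 2 + 0 = 3
|p| = √(1² + 1² + 0²) = √2 ≈ 1.414
|q| = √(1² + 2² + 0²) = √5 ≈ 2.236
cos θ = (p·q)/(|p||q|) = 3/(1.414·2.236) ≈ 0.9487
θ = arccos(0.9487) ≈ 18.43°

18.43°


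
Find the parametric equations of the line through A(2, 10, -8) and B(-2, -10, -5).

Direction vector d = B - A = (-2 - 2, -10 - 10, -5 + 8) = (-4, -20, 3)
Parametric form r = A + t·d:
x = 2 - 4t, y = 10 - 20t, z = -8 + 3t

x = 2 - 4t, y = 10 - 20t, z = -8 + 3t


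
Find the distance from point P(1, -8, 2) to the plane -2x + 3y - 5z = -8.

distance = |a·x₀ + b·y₀ + c·z₀ - d| / √(a² + b² + c²)
  = |(-2)·1 + 3·(-8) + (-5)·2 - (-8)| / √((-2)² + 3² + (-5)²)
  = |-2 - 24 - 10 + 8| / √(4 + 9 + 25)
  = |-28| / √38
  = 28 / 6.164
  ≈ 4.542

4.542


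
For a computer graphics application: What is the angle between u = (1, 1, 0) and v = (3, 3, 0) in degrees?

u·v = 1·3 + 1·3 + 0·0 = 3 + 3 + 0 = 6
|u| = √(1² + 1² + 0²) = √2 ≈ 1.414
|v| = √(3² + 3² + 0²) = √18 ≈ 4.243
cos θ = (u·v)/(|u||v|) = 6/(1.414·4.243) ≈ 1
θ = arccos(1) ≈ 0°

0°


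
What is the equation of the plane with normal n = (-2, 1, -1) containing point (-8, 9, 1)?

The plane through P with normal n = (a, b, c) satisfies n·(r - P) = 0,
i.e. ax + by + cz = a·x₀ + b·y₀ + c·z₀.
d = (-2)·(-8) + 1·9 + (-1)·1
  = 16 + 9 - 1
  = 24
Equation: -2x + y - z = 24

-2x + y - z = 24


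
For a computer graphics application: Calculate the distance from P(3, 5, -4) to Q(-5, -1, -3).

d = √[(x₂-x₁)² + (y₂-y₁)² + (z₂-z₁)²]
  = √[(-8)² + (-6)² + 1²]
  = √[64 + 36 + 1]
  = √101
  ≈ 10.05

10.05


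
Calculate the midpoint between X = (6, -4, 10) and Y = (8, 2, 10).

M = ((x₁+x₂)/2, (y₁+y₂)/2, (z₁+z₂)/2)
  = ((6 + 8)/2, (-4 + 2)/2, (10 + 10)/2)
  = (14/2, -2/2, 20/2)
  = (7, -1, 10)

(7, -1, 10)


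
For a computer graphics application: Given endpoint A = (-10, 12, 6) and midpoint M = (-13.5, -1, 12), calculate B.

B = 2M - A
  = (2·(-13.5) - (-10), 2·(-1) - 12, 2·12 - 6)
  = (-27 + 10, -2 - 12, 24 - 6)
  = (-17, -14, 18)

(-17, -14, 18)


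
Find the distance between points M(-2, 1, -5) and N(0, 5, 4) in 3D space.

d = √[(x₂-x₁)² + (y₂-y₁)² + (z₂-z₁)²]
  = √[2² + 4² + 9²]
  = √[4 + 16 + 81]
  = √101
  ≈ 10.05

10.05


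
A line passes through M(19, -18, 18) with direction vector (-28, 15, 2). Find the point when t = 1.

P(t) = M + t·d
  = (19 + (-28)·1, -18 + 15·1, 18 + 2·1)
  = (19 - 28, -18 + 15, 18 + 2)
  = (-9, -3, 20)

(-9, -3, 20)


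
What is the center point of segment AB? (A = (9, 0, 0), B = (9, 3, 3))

M = ((x₁+x₂)/2, (y₁+y₂)/2, (z₁+z₂)/2)
  = ((9 + 9)/2, (0 + 3)/2, (0 + 3)/2)
  = (18/2, 3/2, 3/2)
  = (9, 1.5, 1.5)

(9, 1.5, 1.5)


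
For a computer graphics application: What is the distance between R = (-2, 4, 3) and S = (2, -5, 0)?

d = √[(x₂-x₁)² + (y₂-y₁)² + (z₂-z₁)²]
  = √[4² + (-9)² + (-3)²]
  = √[16 + 81 + 9]
  = √106
  ≈ 10.3

10.3


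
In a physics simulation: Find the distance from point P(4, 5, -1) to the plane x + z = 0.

distance = |a·x₀ + b·y₀ + c·z₀ - d| / √(a² + b² + c²)
  = |1·4 + 0·5 + 1·(-1) - 0| / √(1² + 0² + 1²)
  = |4 + 0 - 1 + 0| / √(1 + 0 + 1)
  = |3| / √2
  = 3 / 1.414
  ≈ 2.121

2.121


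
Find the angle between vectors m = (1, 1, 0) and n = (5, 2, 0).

m·n = 1·5 + 1·2 + 0·0 = 5 + 2 + 0 = 7
|m| = √(1² + 1² + 0²) = √2 ≈ 1.414
|n| = √(5² + 2² + 0²) = √29 ≈ 5.385
cos θ = (m·n)/(|m||n|) = 7/(1.414·5.385) ≈ 0.9191
θ = arccos(0.9191) ≈ 23.2°

23.2°


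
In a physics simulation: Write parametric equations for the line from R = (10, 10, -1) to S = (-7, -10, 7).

Direction vector d = S - R = (-7 - 10, -10 - 10, 7 + 1) = (-17, -20, 8)
Parametric form r = R + t·d:
x = 10 - 17t, y = 10 - 20t, z = -1 + 8t

x = 10 - 17t, y = 10 - 20t, z = -1 + 8t


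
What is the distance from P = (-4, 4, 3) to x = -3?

distance = |a·x₀ + b·y₀ + c·z₀ - d| / √(a² + b² + c²)
  = |1·(-4) + 0·4 + 0·3 - (-3)| / √(1² + 0² + 0²)
  = |-4 + 0 + 0 + 3| / √(1 + 0 + 0)
  = |-1| / √1
  = 1 / 1
  ≈ 1

1


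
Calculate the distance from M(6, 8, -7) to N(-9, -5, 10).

d = √[(x₂-x₁)² + (y₂-y₁)² + (z₂-z₁)²]
  = √[(-15)² + (-13)² + 17²]
  = √[225 + 169 + 289]
  = √683
  ≈ 26.13

26.13


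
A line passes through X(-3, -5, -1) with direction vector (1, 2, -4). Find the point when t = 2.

P(t) = X + t·d
  = (-3 + 1·2, -5 + 2·2, -1 + (-4)·2)
  = (-3 + 2, -5 + 4, -1 - 8)
  = (-1, -1, -9)

(-1, -1, -9)


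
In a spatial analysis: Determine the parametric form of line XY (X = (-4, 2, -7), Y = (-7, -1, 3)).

Direction vector d = Y - X = (-7 + 4, -1 - 2, 3 + 7) = (-3, -3, 10)
Parametric form r = X + t·d:
x = -4 - 3t, y = 2 - 3t, z = -7 + 10t

x = -4 - 3t, y = 2 - 3t, z = -7 + 10t


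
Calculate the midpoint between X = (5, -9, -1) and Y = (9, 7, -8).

M = ((x₁+x₂)/2, (y₁+y₂)/2, (z₁+z₂)/2)
  = ((5 + 9)/2, (-9 + 7)/2, (-1 - 8)/2)
  = (14/2, -2/2, -9/2)
  = (7, -1, -4.5)

(7, -1, -4.5)


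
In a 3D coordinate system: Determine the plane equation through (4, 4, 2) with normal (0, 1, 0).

The plane through P with normal n = (a, b, c) satisfies n·(r - P) = 0,
i.e. ax + by + cz = a·x₀ + b·y₀ + c·z₀.
d = 0·4 + 1·4 + 0·2
  = 0 + 4 + 0
  = 4
Equation: y = 4

y = 4


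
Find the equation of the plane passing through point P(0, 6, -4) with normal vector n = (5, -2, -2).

The plane through P with normal n = (a, b, c) satisfies n·(r - P) = 0,
i.e. ax + by + cz = a·x₀ + b·y₀ + c·z₀.
d = 5·0 + (-2)·6 + (-2)·(-4)
  = 0 - 12 + 8
  = -4
Equation: 5x - 2y - 2z = -4

5x - 2y - 2z = -4


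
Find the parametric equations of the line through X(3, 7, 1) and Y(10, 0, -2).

Direction vector d = Y - X = (10 - 3, 0 - 7, -2 - 1) = (7, -7, -3)
Parametric form r = X + t·d:
x = 3 + 7t, y = 7 - 7t, z = 1 - 3t

x = 3 + 7t, y = 7 - 7t, z = 1 - 3t


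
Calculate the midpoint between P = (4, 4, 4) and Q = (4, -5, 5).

M = ((x₁+x₂)/2, (y₁+y₂)/2, (z₁+z₂)/2)
  = ((4 + 4)/2, (4 - 5)/2, (4 + 5)/2)
  = (8/2, -1/2, 9/2)
  = (4, -0.5, 4.5)

(4, -0.5, 4.5)


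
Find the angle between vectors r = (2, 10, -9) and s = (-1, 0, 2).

r·s = 2·(-1) + 10·0 + (-9)·2 = -2 + 0 - 18 = -20
|r| = √(2² + 10² + (-9)²) = √185 ≈ 13.6
|s| = √((-1)² + 0² + 2²) = √5 ≈ 2.236
cos θ = (r·s)/(|r||s|) = -20/(13.6·2.236) ≈ -0.6576
θ = arccos(-0.6576) ≈ 131.1°

131.1°


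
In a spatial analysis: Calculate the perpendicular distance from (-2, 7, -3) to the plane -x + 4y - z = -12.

distance = |a·x₀ + b·y₀ + c·z₀ - d| / √(a² + b² + c²)
  = |(-1)·(-2) + 4·7 + (-1)·(-3) - (-12)| / √((-1)² + 4² + (-1)²)
  = |2 + 28 + 3 + 12| / √(1 + 16 + 1)
  = |45| / √18
  = 45 / 4.243
  ≈ 10.61

10.61
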